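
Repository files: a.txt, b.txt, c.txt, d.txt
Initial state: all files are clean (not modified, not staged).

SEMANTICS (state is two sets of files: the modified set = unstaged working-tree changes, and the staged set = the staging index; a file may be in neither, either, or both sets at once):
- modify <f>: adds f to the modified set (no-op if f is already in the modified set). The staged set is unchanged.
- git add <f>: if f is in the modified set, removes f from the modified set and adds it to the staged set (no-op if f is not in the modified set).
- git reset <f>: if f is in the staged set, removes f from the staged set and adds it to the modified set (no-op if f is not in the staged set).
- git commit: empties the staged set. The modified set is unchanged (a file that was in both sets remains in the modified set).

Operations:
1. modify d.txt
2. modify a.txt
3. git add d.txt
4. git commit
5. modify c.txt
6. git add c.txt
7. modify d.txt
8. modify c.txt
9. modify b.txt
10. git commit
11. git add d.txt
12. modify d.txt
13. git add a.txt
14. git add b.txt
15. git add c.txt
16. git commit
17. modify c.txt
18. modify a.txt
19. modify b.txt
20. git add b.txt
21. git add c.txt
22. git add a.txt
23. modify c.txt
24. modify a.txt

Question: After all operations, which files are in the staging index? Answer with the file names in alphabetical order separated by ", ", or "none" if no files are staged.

Answer: a.txt, b.txt, c.txt

Derivation:
After op 1 (modify d.txt): modified={d.txt} staged={none}
After op 2 (modify a.txt): modified={a.txt, d.txt} staged={none}
After op 3 (git add d.txt): modified={a.txt} staged={d.txt}
After op 4 (git commit): modified={a.txt} staged={none}
After op 5 (modify c.txt): modified={a.txt, c.txt} staged={none}
After op 6 (git add c.txt): modified={a.txt} staged={c.txt}
After op 7 (modify d.txt): modified={a.txt, d.txt} staged={c.txt}
After op 8 (modify c.txt): modified={a.txt, c.txt, d.txt} staged={c.txt}
After op 9 (modify b.txt): modified={a.txt, b.txt, c.txt, d.txt} staged={c.txt}
After op 10 (git commit): modified={a.txt, b.txt, c.txt, d.txt} staged={none}
After op 11 (git add d.txt): modified={a.txt, b.txt, c.txt} staged={d.txt}
After op 12 (modify d.txt): modified={a.txt, b.txt, c.txt, d.txt} staged={d.txt}
After op 13 (git add a.txt): modified={b.txt, c.txt, d.txt} staged={a.txt, d.txt}
After op 14 (git add b.txt): modified={c.txt, d.txt} staged={a.txt, b.txt, d.txt}
After op 15 (git add c.txt): modified={d.txt} staged={a.txt, b.txt, c.txt, d.txt}
After op 16 (git commit): modified={d.txt} staged={none}
After op 17 (modify c.txt): modified={c.txt, d.txt} staged={none}
After op 18 (modify a.txt): modified={a.txt, c.txt, d.txt} staged={none}
After op 19 (modify b.txt): modified={a.txt, b.txt, c.txt, d.txt} staged={none}
After op 20 (git add b.txt): modified={a.txt, c.txt, d.txt} staged={b.txt}
After op 21 (git add c.txt): modified={a.txt, d.txt} staged={b.txt, c.txt}
After op 22 (git add a.txt): modified={d.txt} staged={a.txt, b.txt, c.txt}
After op 23 (modify c.txt): modified={c.txt, d.txt} staged={a.txt, b.txt, c.txt}
After op 24 (modify a.txt): modified={a.txt, c.txt, d.txt} staged={a.txt, b.txt, c.txt}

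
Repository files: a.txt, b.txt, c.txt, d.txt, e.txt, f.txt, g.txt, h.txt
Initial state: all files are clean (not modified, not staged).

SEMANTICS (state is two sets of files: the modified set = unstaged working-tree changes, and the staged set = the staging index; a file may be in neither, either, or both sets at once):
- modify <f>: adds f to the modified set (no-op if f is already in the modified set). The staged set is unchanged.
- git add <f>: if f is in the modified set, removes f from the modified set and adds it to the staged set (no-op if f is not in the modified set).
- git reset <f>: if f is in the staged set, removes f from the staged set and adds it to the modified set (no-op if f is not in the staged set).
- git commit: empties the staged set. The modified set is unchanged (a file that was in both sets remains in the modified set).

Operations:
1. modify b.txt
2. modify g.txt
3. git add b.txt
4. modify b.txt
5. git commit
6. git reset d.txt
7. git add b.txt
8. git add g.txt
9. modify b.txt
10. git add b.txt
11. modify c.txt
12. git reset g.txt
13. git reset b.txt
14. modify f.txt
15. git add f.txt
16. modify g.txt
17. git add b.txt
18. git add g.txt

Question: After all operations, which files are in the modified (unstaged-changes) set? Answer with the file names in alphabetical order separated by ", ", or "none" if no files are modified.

After op 1 (modify b.txt): modified={b.txt} staged={none}
After op 2 (modify g.txt): modified={b.txt, g.txt} staged={none}
After op 3 (git add b.txt): modified={g.txt} staged={b.txt}
After op 4 (modify b.txt): modified={b.txt, g.txt} staged={b.txt}
After op 5 (git commit): modified={b.txt, g.txt} staged={none}
After op 6 (git reset d.txt): modified={b.txt, g.txt} staged={none}
After op 7 (git add b.txt): modified={g.txt} staged={b.txt}
After op 8 (git add g.txt): modified={none} staged={b.txt, g.txt}
After op 9 (modify b.txt): modified={b.txt} staged={b.txt, g.txt}
After op 10 (git add b.txt): modified={none} staged={b.txt, g.txt}
After op 11 (modify c.txt): modified={c.txt} staged={b.txt, g.txt}
After op 12 (git reset g.txt): modified={c.txt, g.txt} staged={b.txt}
After op 13 (git reset b.txt): modified={b.txt, c.txt, g.txt} staged={none}
After op 14 (modify f.txt): modified={b.txt, c.txt, f.txt, g.txt} staged={none}
After op 15 (git add f.txt): modified={b.txt, c.txt, g.txt} staged={f.txt}
After op 16 (modify g.txt): modified={b.txt, c.txt, g.txt} staged={f.txt}
After op 17 (git add b.txt): modified={c.txt, g.txt} staged={b.txt, f.txt}
After op 18 (git add g.txt): modified={c.txt} staged={b.txt, f.txt, g.txt}

Answer: c.txt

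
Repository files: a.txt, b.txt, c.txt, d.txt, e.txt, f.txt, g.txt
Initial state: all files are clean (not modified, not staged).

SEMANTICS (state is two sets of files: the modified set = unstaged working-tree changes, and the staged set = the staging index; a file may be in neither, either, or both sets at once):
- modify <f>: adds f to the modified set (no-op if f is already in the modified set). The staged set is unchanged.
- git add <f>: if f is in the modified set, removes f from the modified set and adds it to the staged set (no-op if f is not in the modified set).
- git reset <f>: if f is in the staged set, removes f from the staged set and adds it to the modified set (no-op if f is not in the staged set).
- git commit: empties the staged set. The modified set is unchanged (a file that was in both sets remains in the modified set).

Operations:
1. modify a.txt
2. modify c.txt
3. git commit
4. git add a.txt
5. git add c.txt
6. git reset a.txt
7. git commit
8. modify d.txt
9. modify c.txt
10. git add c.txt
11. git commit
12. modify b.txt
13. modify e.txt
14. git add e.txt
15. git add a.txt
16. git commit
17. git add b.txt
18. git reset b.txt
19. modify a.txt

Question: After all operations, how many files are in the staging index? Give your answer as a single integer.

Answer: 0

Derivation:
After op 1 (modify a.txt): modified={a.txt} staged={none}
After op 2 (modify c.txt): modified={a.txt, c.txt} staged={none}
After op 3 (git commit): modified={a.txt, c.txt} staged={none}
After op 4 (git add a.txt): modified={c.txt} staged={a.txt}
After op 5 (git add c.txt): modified={none} staged={a.txt, c.txt}
After op 6 (git reset a.txt): modified={a.txt} staged={c.txt}
After op 7 (git commit): modified={a.txt} staged={none}
After op 8 (modify d.txt): modified={a.txt, d.txt} staged={none}
After op 9 (modify c.txt): modified={a.txt, c.txt, d.txt} staged={none}
After op 10 (git add c.txt): modified={a.txt, d.txt} staged={c.txt}
After op 11 (git commit): modified={a.txt, d.txt} staged={none}
After op 12 (modify b.txt): modified={a.txt, b.txt, d.txt} staged={none}
After op 13 (modify e.txt): modified={a.txt, b.txt, d.txt, e.txt} staged={none}
After op 14 (git add e.txt): modified={a.txt, b.txt, d.txt} staged={e.txt}
After op 15 (git add a.txt): modified={b.txt, d.txt} staged={a.txt, e.txt}
After op 16 (git commit): modified={b.txt, d.txt} staged={none}
After op 17 (git add b.txt): modified={d.txt} staged={b.txt}
After op 18 (git reset b.txt): modified={b.txt, d.txt} staged={none}
After op 19 (modify a.txt): modified={a.txt, b.txt, d.txt} staged={none}
Final staged set: {none} -> count=0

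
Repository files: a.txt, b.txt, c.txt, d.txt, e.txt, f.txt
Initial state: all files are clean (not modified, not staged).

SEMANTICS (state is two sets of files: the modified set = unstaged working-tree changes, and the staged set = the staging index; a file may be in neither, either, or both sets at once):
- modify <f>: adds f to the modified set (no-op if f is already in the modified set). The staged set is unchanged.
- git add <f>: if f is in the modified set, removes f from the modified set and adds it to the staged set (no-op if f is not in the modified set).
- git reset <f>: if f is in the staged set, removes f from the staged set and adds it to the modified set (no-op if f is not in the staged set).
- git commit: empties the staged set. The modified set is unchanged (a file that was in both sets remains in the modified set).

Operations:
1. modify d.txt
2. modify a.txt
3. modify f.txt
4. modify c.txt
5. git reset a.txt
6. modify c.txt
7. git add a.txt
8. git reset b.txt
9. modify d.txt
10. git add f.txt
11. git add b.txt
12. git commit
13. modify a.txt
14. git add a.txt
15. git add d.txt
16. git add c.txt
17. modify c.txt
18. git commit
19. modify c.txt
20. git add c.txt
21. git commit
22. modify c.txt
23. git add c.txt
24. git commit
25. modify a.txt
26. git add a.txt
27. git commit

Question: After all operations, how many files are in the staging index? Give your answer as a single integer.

After op 1 (modify d.txt): modified={d.txt} staged={none}
After op 2 (modify a.txt): modified={a.txt, d.txt} staged={none}
After op 3 (modify f.txt): modified={a.txt, d.txt, f.txt} staged={none}
After op 4 (modify c.txt): modified={a.txt, c.txt, d.txt, f.txt} staged={none}
After op 5 (git reset a.txt): modified={a.txt, c.txt, d.txt, f.txt} staged={none}
After op 6 (modify c.txt): modified={a.txt, c.txt, d.txt, f.txt} staged={none}
After op 7 (git add a.txt): modified={c.txt, d.txt, f.txt} staged={a.txt}
After op 8 (git reset b.txt): modified={c.txt, d.txt, f.txt} staged={a.txt}
After op 9 (modify d.txt): modified={c.txt, d.txt, f.txt} staged={a.txt}
After op 10 (git add f.txt): modified={c.txt, d.txt} staged={a.txt, f.txt}
After op 11 (git add b.txt): modified={c.txt, d.txt} staged={a.txt, f.txt}
After op 12 (git commit): modified={c.txt, d.txt} staged={none}
After op 13 (modify a.txt): modified={a.txt, c.txt, d.txt} staged={none}
After op 14 (git add a.txt): modified={c.txt, d.txt} staged={a.txt}
After op 15 (git add d.txt): modified={c.txt} staged={a.txt, d.txt}
After op 16 (git add c.txt): modified={none} staged={a.txt, c.txt, d.txt}
After op 17 (modify c.txt): modified={c.txt} staged={a.txt, c.txt, d.txt}
After op 18 (git commit): modified={c.txt} staged={none}
After op 19 (modify c.txt): modified={c.txt} staged={none}
After op 20 (git add c.txt): modified={none} staged={c.txt}
After op 21 (git commit): modified={none} staged={none}
After op 22 (modify c.txt): modified={c.txt} staged={none}
After op 23 (git add c.txt): modified={none} staged={c.txt}
After op 24 (git commit): modified={none} staged={none}
After op 25 (modify a.txt): modified={a.txt} staged={none}
After op 26 (git add a.txt): modified={none} staged={a.txt}
After op 27 (git commit): modified={none} staged={none}
Final staged set: {none} -> count=0

Answer: 0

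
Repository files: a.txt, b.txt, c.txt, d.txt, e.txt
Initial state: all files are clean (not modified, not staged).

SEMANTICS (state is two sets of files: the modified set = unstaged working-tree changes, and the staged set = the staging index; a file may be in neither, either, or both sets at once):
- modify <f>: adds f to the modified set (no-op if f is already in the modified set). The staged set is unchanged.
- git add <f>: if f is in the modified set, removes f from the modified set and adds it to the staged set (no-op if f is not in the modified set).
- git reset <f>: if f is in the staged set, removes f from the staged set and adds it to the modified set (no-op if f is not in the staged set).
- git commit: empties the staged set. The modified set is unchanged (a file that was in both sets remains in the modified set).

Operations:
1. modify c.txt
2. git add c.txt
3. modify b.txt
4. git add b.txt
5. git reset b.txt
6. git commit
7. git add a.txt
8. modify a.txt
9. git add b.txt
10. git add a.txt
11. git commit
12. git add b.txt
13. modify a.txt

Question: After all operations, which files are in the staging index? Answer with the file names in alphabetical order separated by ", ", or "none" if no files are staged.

After op 1 (modify c.txt): modified={c.txt} staged={none}
After op 2 (git add c.txt): modified={none} staged={c.txt}
After op 3 (modify b.txt): modified={b.txt} staged={c.txt}
After op 4 (git add b.txt): modified={none} staged={b.txt, c.txt}
After op 5 (git reset b.txt): modified={b.txt} staged={c.txt}
After op 6 (git commit): modified={b.txt} staged={none}
After op 7 (git add a.txt): modified={b.txt} staged={none}
After op 8 (modify a.txt): modified={a.txt, b.txt} staged={none}
After op 9 (git add b.txt): modified={a.txt} staged={b.txt}
After op 10 (git add a.txt): modified={none} staged={a.txt, b.txt}
After op 11 (git commit): modified={none} staged={none}
After op 12 (git add b.txt): modified={none} staged={none}
After op 13 (modify a.txt): modified={a.txt} staged={none}

Answer: none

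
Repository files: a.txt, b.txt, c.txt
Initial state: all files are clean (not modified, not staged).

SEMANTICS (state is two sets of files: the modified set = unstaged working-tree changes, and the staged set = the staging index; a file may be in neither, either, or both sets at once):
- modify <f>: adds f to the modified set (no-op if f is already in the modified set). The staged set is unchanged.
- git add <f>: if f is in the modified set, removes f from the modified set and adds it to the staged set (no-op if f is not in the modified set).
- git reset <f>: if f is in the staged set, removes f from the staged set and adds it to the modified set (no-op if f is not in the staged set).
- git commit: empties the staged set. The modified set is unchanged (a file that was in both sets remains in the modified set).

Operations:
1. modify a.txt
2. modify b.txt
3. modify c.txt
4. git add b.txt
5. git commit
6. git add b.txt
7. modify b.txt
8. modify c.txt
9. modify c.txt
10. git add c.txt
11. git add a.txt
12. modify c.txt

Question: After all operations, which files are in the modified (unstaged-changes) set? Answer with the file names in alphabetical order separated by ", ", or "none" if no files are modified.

Answer: b.txt, c.txt

Derivation:
After op 1 (modify a.txt): modified={a.txt} staged={none}
After op 2 (modify b.txt): modified={a.txt, b.txt} staged={none}
After op 3 (modify c.txt): modified={a.txt, b.txt, c.txt} staged={none}
After op 4 (git add b.txt): modified={a.txt, c.txt} staged={b.txt}
After op 5 (git commit): modified={a.txt, c.txt} staged={none}
After op 6 (git add b.txt): modified={a.txt, c.txt} staged={none}
After op 7 (modify b.txt): modified={a.txt, b.txt, c.txt} staged={none}
After op 8 (modify c.txt): modified={a.txt, b.txt, c.txt} staged={none}
After op 9 (modify c.txt): modified={a.txt, b.txt, c.txt} staged={none}
After op 10 (git add c.txt): modified={a.txt, b.txt} staged={c.txt}
After op 11 (git add a.txt): modified={b.txt} staged={a.txt, c.txt}
After op 12 (modify c.txt): modified={b.txt, c.txt} staged={a.txt, c.txt}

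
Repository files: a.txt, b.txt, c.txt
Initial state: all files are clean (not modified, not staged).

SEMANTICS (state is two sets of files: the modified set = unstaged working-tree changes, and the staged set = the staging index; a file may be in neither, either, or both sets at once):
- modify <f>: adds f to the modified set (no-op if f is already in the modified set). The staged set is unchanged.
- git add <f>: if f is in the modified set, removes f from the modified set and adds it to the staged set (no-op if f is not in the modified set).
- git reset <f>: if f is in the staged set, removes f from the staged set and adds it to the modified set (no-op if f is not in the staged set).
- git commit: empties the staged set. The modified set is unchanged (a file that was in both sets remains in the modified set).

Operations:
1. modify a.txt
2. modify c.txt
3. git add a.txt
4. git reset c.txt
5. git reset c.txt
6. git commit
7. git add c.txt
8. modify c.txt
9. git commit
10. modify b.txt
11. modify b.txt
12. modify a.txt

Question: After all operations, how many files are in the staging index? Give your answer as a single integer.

Answer: 0

Derivation:
After op 1 (modify a.txt): modified={a.txt} staged={none}
After op 2 (modify c.txt): modified={a.txt, c.txt} staged={none}
After op 3 (git add a.txt): modified={c.txt} staged={a.txt}
After op 4 (git reset c.txt): modified={c.txt} staged={a.txt}
After op 5 (git reset c.txt): modified={c.txt} staged={a.txt}
After op 6 (git commit): modified={c.txt} staged={none}
After op 7 (git add c.txt): modified={none} staged={c.txt}
After op 8 (modify c.txt): modified={c.txt} staged={c.txt}
After op 9 (git commit): modified={c.txt} staged={none}
After op 10 (modify b.txt): modified={b.txt, c.txt} staged={none}
After op 11 (modify b.txt): modified={b.txt, c.txt} staged={none}
After op 12 (modify a.txt): modified={a.txt, b.txt, c.txt} staged={none}
Final staged set: {none} -> count=0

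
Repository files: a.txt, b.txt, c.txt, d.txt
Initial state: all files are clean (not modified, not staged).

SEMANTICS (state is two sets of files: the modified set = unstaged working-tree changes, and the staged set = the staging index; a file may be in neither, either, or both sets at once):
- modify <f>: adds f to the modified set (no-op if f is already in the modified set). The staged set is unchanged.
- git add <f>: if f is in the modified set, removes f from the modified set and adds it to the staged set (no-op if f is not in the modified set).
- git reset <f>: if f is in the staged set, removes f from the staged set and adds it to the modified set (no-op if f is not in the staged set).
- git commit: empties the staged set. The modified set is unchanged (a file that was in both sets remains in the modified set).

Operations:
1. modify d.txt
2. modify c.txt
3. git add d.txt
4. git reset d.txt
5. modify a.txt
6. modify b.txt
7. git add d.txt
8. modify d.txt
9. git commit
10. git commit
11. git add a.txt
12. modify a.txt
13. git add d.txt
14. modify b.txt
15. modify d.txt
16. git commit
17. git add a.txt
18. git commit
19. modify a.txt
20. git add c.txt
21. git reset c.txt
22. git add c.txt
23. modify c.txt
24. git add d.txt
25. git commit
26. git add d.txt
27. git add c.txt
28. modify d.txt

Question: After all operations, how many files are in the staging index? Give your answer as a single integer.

Answer: 1

Derivation:
After op 1 (modify d.txt): modified={d.txt} staged={none}
After op 2 (modify c.txt): modified={c.txt, d.txt} staged={none}
After op 3 (git add d.txt): modified={c.txt} staged={d.txt}
After op 4 (git reset d.txt): modified={c.txt, d.txt} staged={none}
After op 5 (modify a.txt): modified={a.txt, c.txt, d.txt} staged={none}
After op 6 (modify b.txt): modified={a.txt, b.txt, c.txt, d.txt} staged={none}
After op 7 (git add d.txt): modified={a.txt, b.txt, c.txt} staged={d.txt}
After op 8 (modify d.txt): modified={a.txt, b.txt, c.txt, d.txt} staged={d.txt}
After op 9 (git commit): modified={a.txt, b.txt, c.txt, d.txt} staged={none}
After op 10 (git commit): modified={a.txt, b.txt, c.txt, d.txt} staged={none}
After op 11 (git add a.txt): modified={b.txt, c.txt, d.txt} staged={a.txt}
After op 12 (modify a.txt): modified={a.txt, b.txt, c.txt, d.txt} staged={a.txt}
After op 13 (git add d.txt): modified={a.txt, b.txt, c.txt} staged={a.txt, d.txt}
After op 14 (modify b.txt): modified={a.txt, b.txt, c.txt} staged={a.txt, d.txt}
After op 15 (modify d.txt): modified={a.txt, b.txt, c.txt, d.txt} staged={a.txt, d.txt}
After op 16 (git commit): modified={a.txt, b.txt, c.txt, d.txt} staged={none}
After op 17 (git add a.txt): modified={b.txt, c.txt, d.txt} staged={a.txt}
After op 18 (git commit): modified={b.txt, c.txt, d.txt} staged={none}
After op 19 (modify a.txt): modified={a.txt, b.txt, c.txt, d.txt} staged={none}
After op 20 (git add c.txt): modified={a.txt, b.txt, d.txt} staged={c.txt}
After op 21 (git reset c.txt): modified={a.txt, b.txt, c.txt, d.txt} staged={none}
After op 22 (git add c.txt): modified={a.txt, b.txt, d.txt} staged={c.txt}
After op 23 (modify c.txt): modified={a.txt, b.txt, c.txt, d.txt} staged={c.txt}
After op 24 (git add d.txt): modified={a.txt, b.txt, c.txt} staged={c.txt, d.txt}
After op 25 (git commit): modified={a.txt, b.txt, c.txt} staged={none}
After op 26 (git add d.txt): modified={a.txt, b.txt, c.txt} staged={none}
After op 27 (git add c.txt): modified={a.txt, b.txt} staged={c.txt}
After op 28 (modify d.txt): modified={a.txt, b.txt, d.txt} staged={c.txt}
Final staged set: {c.txt} -> count=1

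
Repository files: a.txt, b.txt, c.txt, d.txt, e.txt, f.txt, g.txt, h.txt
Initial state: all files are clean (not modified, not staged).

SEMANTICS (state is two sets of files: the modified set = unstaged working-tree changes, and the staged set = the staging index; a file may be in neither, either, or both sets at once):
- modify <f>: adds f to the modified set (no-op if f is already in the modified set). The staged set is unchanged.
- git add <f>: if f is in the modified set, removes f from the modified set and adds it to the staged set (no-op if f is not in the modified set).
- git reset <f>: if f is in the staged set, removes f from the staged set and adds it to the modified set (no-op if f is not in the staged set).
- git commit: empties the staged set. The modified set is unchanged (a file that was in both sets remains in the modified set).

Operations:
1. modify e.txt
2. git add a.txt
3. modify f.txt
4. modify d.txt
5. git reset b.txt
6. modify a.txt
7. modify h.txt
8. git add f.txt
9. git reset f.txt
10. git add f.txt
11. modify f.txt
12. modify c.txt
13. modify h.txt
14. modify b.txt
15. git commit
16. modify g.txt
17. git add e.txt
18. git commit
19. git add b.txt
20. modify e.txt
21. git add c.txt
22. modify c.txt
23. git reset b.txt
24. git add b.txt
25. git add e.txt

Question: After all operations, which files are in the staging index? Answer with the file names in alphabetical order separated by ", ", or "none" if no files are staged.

After op 1 (modify e.txt): modified={e.txt} staged={none}
After op 2 (git add a.txt): modified={e.txt} staged={none}
After op 3 (modify f.txt): modified={e.txt, f.txt} staged={none}
After op 4 (modify d.txt): modified={d.txt, e.txt, f.txt} staged={none}
After op 5 (git reset b.txt): modified={d.txt, e.txt, f.txt} staged={none}
After op 6 (modify a.txt): modified={a.txt, d.txt, e.txt, f.txt} staged={none}
After op 7 (modify h.txt): modified={a.txt, d.txt, e.txt, f.txt, h.txt} staged={none}
After op 8 (git add f.txt): modified={a.txt, d.txt, e.txt, h.txt} staged={f.txt}
After op 9 (git reset f.txt): modified={a.txt, d.txt, e.txt, f.txt, h.txt} staged={none}
After op 10 (git add f.txt): modified={a.txt, d.txt, e.txt, h.txt} staged={f.txt}
After op 11 (modify f.txt): modified={a.txt, d.txt, e.txt, f.txt, h.txt} staged={f.txt}
After op 12 (modify c.txt): modified={a.txt, c.txt, d.txt, e.txt, f.txt, h.txt} staged={f.txt}
After op 13 (modify h.txt): modified={a.txt, c.txt, d.txt, e.txt, f.txt, h.txt} staged={f.txt}
After op 14 (modify b.txt): modified={a.txt, b.txt, c.txt, d.txt, e.txt, f.txt, h.txt} staged={f.txt}
After op 15 (git commit): modified={a.txt, b.txt, c.txt, d.txt, e.txt, f.txt, h.txt} staged={none}
After op 16 (modify g.txt): modified={a.txt, b.txt, c.txt, d.txt, e.txt, f.txt, g.txt, h.txt} staged={none}
After op 17 (git add e.txt): modified={a.txt, b.txt, c.txt, d.txt, f.txt, g.txt, h.txt} staged={e.txt}
After op 18 (git commit): modified={a.txt, b.txt, c.txt, d.txt, f.txt, g.txt, h.txt} staged={none}
After op 19 (git add b.txt): modified={a.txt, c.txt, d.txt, f.txt, g.txt, h.txt} staged={b.txt}
After op 20 (modify e.txt): modified={a.txt, c.txt, d.txt, e.txt, f.txt, g.txt, h.txt} staged={b.txt}
After op 21 (git add c.txt): modified={a.txt, d.txt, e.txt, f.txt, g.txt, h.txt} staged={b.txt, c.txt}
After op 22 (modify c.txt): modified={a.txt, c.txt, d.txt, e.txt, f.txt, g.txt, h.txt} staged={b.txt, c.txt}
After op 23 (git reset b.txt): modified={a.txt, b.txt, c.txt, d.txt, e.txt, f.txt, g.txt, h.txt} staged={c.txt}
After op 24 (git add b.txt): modified={a.txt, c.txt, d.txt, e.txt, f.txt, g.txt, h.txt} staged={b.txt, c.txt}
After op 25 (git add e.txt): modified={a.txt, c.txt, d.txt, f.txt, g.txt, h.txt} staged={b.txt, c.txt, e.txt}

Answer: b.txt, c.txt, e.txt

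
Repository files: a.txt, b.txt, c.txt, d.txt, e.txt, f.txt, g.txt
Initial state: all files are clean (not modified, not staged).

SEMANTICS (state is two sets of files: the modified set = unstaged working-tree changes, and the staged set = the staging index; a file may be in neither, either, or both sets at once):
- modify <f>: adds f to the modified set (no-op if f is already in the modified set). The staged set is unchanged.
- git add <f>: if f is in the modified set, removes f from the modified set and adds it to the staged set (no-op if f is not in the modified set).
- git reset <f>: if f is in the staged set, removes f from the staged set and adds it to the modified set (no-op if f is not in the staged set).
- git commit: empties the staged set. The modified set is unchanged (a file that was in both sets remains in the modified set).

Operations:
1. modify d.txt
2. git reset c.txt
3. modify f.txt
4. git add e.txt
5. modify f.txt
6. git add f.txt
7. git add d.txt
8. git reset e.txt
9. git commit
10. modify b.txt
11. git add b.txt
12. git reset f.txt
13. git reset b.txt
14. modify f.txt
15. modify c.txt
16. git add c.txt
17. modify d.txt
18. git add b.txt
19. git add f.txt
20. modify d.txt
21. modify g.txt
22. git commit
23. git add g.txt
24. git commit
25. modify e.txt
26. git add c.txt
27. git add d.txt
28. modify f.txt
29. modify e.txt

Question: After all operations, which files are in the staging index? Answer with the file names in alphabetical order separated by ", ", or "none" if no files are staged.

After op 1 (modify d.txt): modified={d.txt} staged={none}
After op 2 (git reset c.txt): modified={d.txt} staged={none}
After op 3 (modify f.txt): modified={d.txt, f.txt} staged={none}
After op 4 (git add e.txt): modified={d.txt, f.txt} staged={none}
After op 5 (modify f.txt): modified={d.txt, f.txt} staged={none}
After op 6 (git add f.txt): modified={d.txt} staged={f.txt}
After op 7 (git add d.txt): modified={none} staged={d.txt, f.txt}
After op 8 (git reset e.txt): modified={none} staged={d.txt, f.txt}
After op 9 (git commit): modified={none} staged={none}
After op 10 (modify b.txt): modified={b.txt} staged={none}
After op 11 (git add b.txt): modified={none} staged={b.txt}
After op 12 (git reset f.txt): modified={none} staged={b.txt}
After op 13 (git reset b.txt): modified={b.txt} staged={none}
After op 14 (modify f.txt): modified={b.txt, f.txt} staged={none}
After op 15 (modify c.txt): modified={b.txt, c.txt, f.txt} staged={none}
After op 16 (git add c.txt): modified={b.txt, f.txt} staged={c.txt}
After op 17 (modify d.txt): modified={b.txt, d.txt, f.txt} staged={c.txt}
After op 18 (git add b.txt): modified={d.txt, f.txt} staged={b.txt, c.txt}
After op 19 (git add f.txt): modified={d.txt} staged={b.txt, c.txt, f.txt}
After op 20 (modify d.txt): modified={d.txt} staged={b.txt, c.txt, f.txt}
After op 21 (modify g.txt): modified={d.txt, g.txt} staged={b.txt, c.txt, f.txt}
After op 22 (git commit): modified={d.txt, g.txt} staged={none}
After op 23 (git add g.txt): modified={d.txt} staged={g.txt}
After op 24 (git commit): modified={d.txt} staged={none}
After op 25 (modify e.txt): modified={d.txt, e.txt} staged={none}
After op 26 (git add c.txt): modified={d.txt, e.txt} staged={none}
After op 27 (git add d.txt): modified={e.txt} staged={d.txt}
After op 28 (modify f.txt): modified={e.txt, f.txt} staged={d.txt}
After op 29 (modify e.txt): modified={e.txt, f.txt} staged={d.txt}

Answer: d.txt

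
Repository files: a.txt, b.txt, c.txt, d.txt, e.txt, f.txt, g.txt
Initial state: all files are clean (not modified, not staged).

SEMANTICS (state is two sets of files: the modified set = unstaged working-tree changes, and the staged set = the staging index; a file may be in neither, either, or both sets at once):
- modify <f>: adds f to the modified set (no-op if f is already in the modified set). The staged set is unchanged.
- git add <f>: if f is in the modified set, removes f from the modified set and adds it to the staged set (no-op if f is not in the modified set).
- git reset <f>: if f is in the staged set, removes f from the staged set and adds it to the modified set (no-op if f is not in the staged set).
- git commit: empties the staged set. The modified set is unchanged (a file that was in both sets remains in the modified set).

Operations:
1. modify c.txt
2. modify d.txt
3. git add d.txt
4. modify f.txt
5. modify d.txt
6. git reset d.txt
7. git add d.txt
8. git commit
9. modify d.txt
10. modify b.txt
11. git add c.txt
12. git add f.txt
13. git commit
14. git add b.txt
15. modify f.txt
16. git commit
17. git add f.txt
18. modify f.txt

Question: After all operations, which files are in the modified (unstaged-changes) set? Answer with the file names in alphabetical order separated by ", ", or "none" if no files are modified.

Answer: d.txt, f.txt

Derivation:
After op 1 (modify c.txt): modified={c.txt} staged={none}
After op 2 (modify d.txt): modified={c.txt, d.txt} staged={none}
After op 3 (git add d.txt): modified={c.txt} staged={d.txt}
After op 4 (modify f.txt): modified={c.txt, f.txt} staged={d.txt}
After op 5 (modify d.txt): modified={c.txt, d.txt, f.txt} staged={d.txt}
After op 6 (git reset d.txt): modified={c.txt, d.txt, f.txt} staged={none}
After op 7 (git add d.txt): modified={c.txt, f.txt} staged={d.txt}
After op 8 (git commit): modified={c.txt, f.txt} staged={none}
After op 9 (modify d.txt): modified={c.txt, d.txt, f.txt} staged={none}
After op 10 (modify b.txt): modified={b.txt, c.txt, d.txt, f.txt} staged={none}
After op 11 (git add c.txt): modified={b.txt, d.txt, f.txt} staged={c.txt}
After op 12 (git add f.txt): modified={b.txt, d.txt} staged={c.txt, f.txt}
After op 13 (git commit): modified={b.txt, d.txt} staged={none}
After op 14 (git add b.txt): modified={d.txt} staged={b.txt}
After op 15 (modify f.txt): modified={d.txt, f.txt} staged={b.txt}
After op 16 (git commit): modified={d.txt, f.txt} staged={none}
After op 17 (git add f.txt): modified={d.txt} staged={f.txt}
After op 18 (modify f.txt): modified={d.txt, f.txt} staged={f.txt}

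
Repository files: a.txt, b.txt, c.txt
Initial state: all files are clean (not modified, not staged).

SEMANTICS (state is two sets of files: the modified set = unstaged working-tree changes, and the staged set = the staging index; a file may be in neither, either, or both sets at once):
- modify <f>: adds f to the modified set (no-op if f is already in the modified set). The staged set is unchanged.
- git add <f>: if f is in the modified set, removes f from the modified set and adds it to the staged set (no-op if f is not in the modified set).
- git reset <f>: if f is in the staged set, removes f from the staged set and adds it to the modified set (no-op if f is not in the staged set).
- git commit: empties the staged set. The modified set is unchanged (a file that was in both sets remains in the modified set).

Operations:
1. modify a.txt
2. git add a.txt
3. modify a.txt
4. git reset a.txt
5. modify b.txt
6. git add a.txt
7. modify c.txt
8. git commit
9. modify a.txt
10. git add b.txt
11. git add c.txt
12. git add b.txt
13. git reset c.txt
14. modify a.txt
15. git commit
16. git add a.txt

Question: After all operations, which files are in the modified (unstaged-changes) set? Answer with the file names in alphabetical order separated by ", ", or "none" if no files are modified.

After op 1 (modify a.txt): modified={a.txt} staged={none}
After op 2 (git add a.txt): modified={none} staged={a.txt}
After op 3 (modify a.txt): modified={a.txt} staged={a.txt}
After op 4 (git reset a.txt): modified={a.txt} staged={none}
After op 5 (modify b.txt): modified={a.txt, b.txt} staged={none}
After op 6 (git add a.txt): modified={b.txt} staged={a.txt}
After op 7 (modify c.txt): modified={b.txt, c.txt} staged={a.txt}
After op 8 (git commit): modified={b.txt, c.txt} staged={none}
After op 9 (modify a.txt): modified={a.txt, b.txt, c.txt} staged={none}
After op 10 (git add b.txt): modified={a.txt, c.txt} staged={b.txt}
After op 11 (git add c.txt): modified={a.txt} staged={b.txt, c.txt}
After op 12 (git add b.txt): modified={a.txt} staged={b.txt, c.txt}
After op 13 (git reset c.txt): modified={a.txt, c.txt} staged={b.txt}
After op 14 (modify a.txt): modified={a.txt, c.txt} staged={b.txt}
After op 15 (git commit): modified={a.txt, c.txt} staged={none}
After op 16 (git add a.txt): modified={c.txt} staged={a.txt}

Answer: c.txt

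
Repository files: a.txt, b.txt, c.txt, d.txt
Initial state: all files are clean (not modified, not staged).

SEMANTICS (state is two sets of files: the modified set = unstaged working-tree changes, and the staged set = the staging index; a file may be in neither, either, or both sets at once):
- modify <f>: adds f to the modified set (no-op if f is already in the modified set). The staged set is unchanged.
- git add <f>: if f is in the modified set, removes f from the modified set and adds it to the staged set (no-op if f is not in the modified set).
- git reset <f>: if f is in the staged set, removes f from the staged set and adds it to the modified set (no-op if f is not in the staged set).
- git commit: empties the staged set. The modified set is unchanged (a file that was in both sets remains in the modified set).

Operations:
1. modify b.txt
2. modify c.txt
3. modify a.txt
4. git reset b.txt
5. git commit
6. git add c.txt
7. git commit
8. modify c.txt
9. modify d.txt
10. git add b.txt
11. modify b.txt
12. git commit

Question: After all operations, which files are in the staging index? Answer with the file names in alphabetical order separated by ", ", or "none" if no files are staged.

After op 1 (modify b.txt): modified={b.txt} staged={none}
After op 2 (modify c.txt): modified={b.txt, c.txt} staged={none}
After op 3 (modify a.txt): modified={a.txt, b.txt, c.txt} staged={none}
After op 4 (git reset b.txt): modified={a.txt, b.txt, c.txt} staged={none}
After op 5 (git commit): modified={a.txt, b.txt, c.txt} staged={none}
After op 6 (git add c.txt): modified={a.txt, b.txt} staged={c.txt}
After op 7 (git commit): modified={a.txt, b.txt} staged={none}
After op 8 (modify c.txt): modified={a.txt, b.txt, c.txt} staged={none}
After op 9 (modify d.txt): modified={a.txt, b.txt, c.txt, d.txt} staged={none}
After op 10 (git add b.txt): modified={a.txt, c.txt, d.txt} staged={b.txt}
After op 11 (modify b.txt): modified={a.txt, b.txt, c.txt, d.txt} staged={b.txt}
After op 12 (git commit): modified={a.txt, b.txt, c.txt, d.txt} staged={none}

Answer: none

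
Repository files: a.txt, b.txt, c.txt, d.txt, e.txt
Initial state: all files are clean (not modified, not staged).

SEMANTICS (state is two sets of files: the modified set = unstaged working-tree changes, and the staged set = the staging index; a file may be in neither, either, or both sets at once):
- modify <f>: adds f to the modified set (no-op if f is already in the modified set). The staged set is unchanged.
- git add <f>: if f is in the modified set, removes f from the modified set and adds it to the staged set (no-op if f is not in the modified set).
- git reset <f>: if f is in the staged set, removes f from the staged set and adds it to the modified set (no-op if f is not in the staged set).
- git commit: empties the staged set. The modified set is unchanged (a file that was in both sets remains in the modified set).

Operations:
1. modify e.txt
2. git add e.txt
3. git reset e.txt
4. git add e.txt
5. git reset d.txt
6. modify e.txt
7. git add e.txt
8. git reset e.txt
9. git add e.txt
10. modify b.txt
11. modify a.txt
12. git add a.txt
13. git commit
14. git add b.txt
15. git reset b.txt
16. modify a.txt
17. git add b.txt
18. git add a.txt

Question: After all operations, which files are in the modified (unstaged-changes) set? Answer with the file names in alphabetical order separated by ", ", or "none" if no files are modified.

After op 1 (modify e.txt): modified={e.txt} staged={none}
After op 2 (git add e.txt): modified={none} staged={e.txt}
After op 3 (git reset e.txt): modified={e.txt} staged={none}
After op 4 (git add e.txt): modified={none} staged={e.txt}
After op 5 (git reset d.txt): modified={none} staged={e.txt}
After op 6 (modify e.txt): modified={e.txt} staged={e.txt}
After op 7 (git add e.txt): modified={none} staged={e.txt}
After op 8 (git reset e.txt): modified={e.txt} staged={none}
After op 9 (git add e.txt): modified={none} staged={e.txt}
After op 10 (modify b.txt): modified={b.txt} staged={e.txt}
After op 11 (modify a.txt): modified={a.txt, b.txt} staged={e.txt}
After op 12 (git add a.txt): modified={b.txt} staged={a.txt, e.txt}
After op 13 (git commit): modified={b.txt} staged={none}
After op 14 (git add b.txt): modified={none} staged={b.txt}
After op 15 (git reset b.txt): modified={b.txt} staged={none}
After op 16 (modify a.txt): modified={a.txt, b.txt} staged={none}
After op 17 (git add b.txt): modified={a.txt} staged={b.txt}
After op 18 (git add a.txt): modified={none} staged={a.txt, b.txt}

Answer: none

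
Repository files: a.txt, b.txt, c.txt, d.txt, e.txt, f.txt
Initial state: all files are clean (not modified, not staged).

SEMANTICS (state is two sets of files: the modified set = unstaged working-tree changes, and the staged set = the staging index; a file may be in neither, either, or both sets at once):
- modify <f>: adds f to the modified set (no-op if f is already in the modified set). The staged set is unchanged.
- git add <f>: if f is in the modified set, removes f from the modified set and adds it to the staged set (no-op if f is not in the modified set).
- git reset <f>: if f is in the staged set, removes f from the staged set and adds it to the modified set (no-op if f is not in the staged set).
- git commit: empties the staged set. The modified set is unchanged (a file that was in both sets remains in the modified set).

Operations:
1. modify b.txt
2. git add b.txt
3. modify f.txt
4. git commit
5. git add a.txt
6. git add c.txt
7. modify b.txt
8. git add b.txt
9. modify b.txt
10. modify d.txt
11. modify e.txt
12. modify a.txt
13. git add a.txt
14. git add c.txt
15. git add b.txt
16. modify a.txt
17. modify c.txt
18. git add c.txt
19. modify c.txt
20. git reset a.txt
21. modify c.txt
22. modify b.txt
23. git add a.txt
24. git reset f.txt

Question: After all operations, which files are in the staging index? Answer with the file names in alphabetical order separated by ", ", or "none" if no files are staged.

Answer: a.txt, b.txt, c.txt

Derivation:
After op 1 (modify b.txt): modified={b.txt} staged={none}
After op 2 (git add b.txt): modified={none} staged={b.txt}
After op 3 (modify f.txt): modified={f.txt} staged={b.txt}
After op 4 (git commit): modified={f.txt} staged={none}
After op 5 (git add a.txt): modified={f.txt} staged={none}
After op 6 (git add c.txt): modified={f.txt} staged={none}
After op 7 (modify b.txt): modified={b.txt, f.txt} staged={none}
After op 8 (git add b.txt): modified={f.txt} staged={b.txt}
After op 9 (modify b.txt): modified={b.txt, f.txt} staged={b.txt}
After op 10 (modify d.txt): modified={b.txt, d.txt, f.txt} staged={b.txt}
After op 11 (modify e.txt): modified={b.txt, d.txt, e.txt, f.txt} staged={b.txt}
After op 12 (modify a.txt): modified={a.txt, b.txt, d.txt, e.txt, f.txt} staged={b.txt}
After op 13 (git add a.txt): modified={b.txt, d.txt, e.txt, f.txt} staged={a.txt, b.txt}
After op 14 (git add c.txt): modified={b.txt, d.txt, e.txt, f.txt} staged={a.txt, b.txt}
After op 15 (git add b.txt): modified={d.txt, e.txt, f.txt} staged={a.txt, b.txt}
After op 16 (modify a.txt): modified={a.txt, d.txt, e.txt, f.txt} staged={a.txt, b.txt}
After op 17 (modify c.txt): modified={a.txt, c.txt, d.txt, e.txt, f.txt} staged={a.txt, b.txt}
After op 18 (git add c.txt): modified={a.txt, d.txt, e.txt, f.txt} staged={a.txt, b.txt, c.txt}
After op 19 (modify c.txt): modified={a.txt, c.txt, d.txt, e.txt, f.txt} staged={a.txt, b.txt, c.txt}
After op 20 (git reset a.txt): modified={a.txt, c.txt, d.txt, e.txt, f.txt} staged={b.txt, c.txt}
After op 21 (modify c.txt): modified={a.txt, c.txt, d.txt, e.txt, f.txt} staged={b.txt, c.txt}
After op 22 (modify b.txt): modified={a.txt, b.txt, c.txt, d.txt, e.txt, f.txt} staged={b.txt, c.txt}
After op 23 (git add a.txt): modified={b.txt, c.txt, d.txt, e.txt, f.txt} staged={a.txt, b.txt, c.txt}
After op 24 (git reset f.txt): modified={b.txt, c.txt, d.txt, e.txt, f.txt} staged={a.txt, b.txt, c.txt}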